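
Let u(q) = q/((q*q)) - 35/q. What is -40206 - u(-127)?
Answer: -5106196/127 ≈ -40206.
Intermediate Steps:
u(q) = -34/q (u(q) = q/(q**2) - 35/q = q/q**2 - 35/q = 1/q - 35/q = -34/q)
-40206 - u(-127) = -40206 - (-34)/(-127) = -40206 - (-34)*(-1)/127 = -40206 - 1*34/127 = -40206 - 34/127 = -5106196/127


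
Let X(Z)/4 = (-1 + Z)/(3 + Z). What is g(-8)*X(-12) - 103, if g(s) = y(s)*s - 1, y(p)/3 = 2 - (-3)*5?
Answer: -22195/9 ≈ -2466.1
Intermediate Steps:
y(p) = 51 (y(p) = 3*(2 - (-3)*5) = 3*(2 - 1*(-15)) = 3*(2 + 15) = 3*17 = 51)
g(s) = -1 + 51*s (g(s) = 51*s - 1 = -1 + 51*s)
X(Z) = 4*(-1 + Z)/(3 + Z) (X(Z) = 4*((-1 + Z)/(3 + Z)) = 4*(-1 + Z)/(3 + Z))
g(-8)*X(-12) - 103 = (-1 + 51*(-8))*(4*(-1 - 12)/(3 - 12)) - 103 = (-1 - 408)*(4*(-13)/(-9)) - 103 = -1636*(-1)*(-13)/9 - 103 = -409*52/9 - 103 = -21268/9 - 103 = -22195/9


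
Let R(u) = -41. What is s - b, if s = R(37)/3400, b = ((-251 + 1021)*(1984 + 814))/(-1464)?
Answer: 915637997/622200 ≈ 1471.6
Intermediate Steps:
b = -538615/366 (b = (770*2798)*(-1/1464) = 2154460*(-1/1464) = -538615/366 ≈ -1471.6)
s = -41/3400 ≈ -0.012059
s - b = -41/3400 - 1*(-538615/366) = -41/3400 + 538615/366 = 915637997/622200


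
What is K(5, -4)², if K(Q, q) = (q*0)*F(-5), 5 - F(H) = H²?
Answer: 0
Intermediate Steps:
F(H) = 5 - H²
K(Q, q) = 0 (K(Q, q) = (q*0)*(5 - 1*(-5)²) = 0*(5 - 1*25) = 0*(5 - 25) = 0*(-20) = 0)
K(5, -4)² = 0² = 0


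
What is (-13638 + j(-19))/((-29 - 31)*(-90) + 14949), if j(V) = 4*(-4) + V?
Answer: -13673/20349 ≈ -0.67192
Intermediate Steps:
j(V) = -16 + V
(-13638 + j(-19))/((-29 - 31)*(-90) + 14949) = (-13638 + (-16 - 19))/((-29 - 31)*(-90) + 14949) = (-13638 - 35)/(-60*(-90) + 14949) = -13673/(5400 + 14949) = -13673/20349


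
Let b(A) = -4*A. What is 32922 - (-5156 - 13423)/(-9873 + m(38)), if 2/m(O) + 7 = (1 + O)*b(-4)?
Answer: 200537475915/6091639 ≈ 32920.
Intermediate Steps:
m(O) = 2/(9 + 16*O) (m(O) = 2/(-7 + (1 + O)*(-4*(-4))) = 2/(-7 + (1 + O)*16) = 2/(-7 + (16 + 16*O)) = 2/(9 + 16*O))
32922 - (-5156 - 13423)/(-9873 + m(38)) = 32922 - (-5156 - 13423)/(-9873 + 2/(9 + 16*38)) = 32922 - (-18579)/(-9873 + 2/(9 + 608)) = 32922 - (-18579)/(-9873 + 2/617) = 32922 - (-18579)/(-6091639/617) = 32922 - (-18579)*(-617)/6091639 = 32922 - 1*11463243/6091639 = 32922 - 11463243/6091639 = 200537475915/6091639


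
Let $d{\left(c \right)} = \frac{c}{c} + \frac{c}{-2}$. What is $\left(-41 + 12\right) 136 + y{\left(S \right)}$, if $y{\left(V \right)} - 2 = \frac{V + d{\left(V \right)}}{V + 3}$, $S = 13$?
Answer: $- \frac{126129}{32} \approx -3941.5$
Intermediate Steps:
$d{\left(c \right)} = 1 - \frac{c}{2}$ ($d{\left(c \right)} = 1 + c \left(- \frac{1}{2}\right) = 1 - \frac{c}{2}$)
$y{\left(V \right)} = 2 + \frac{1 + \frac{V}{2}}{3 + V}$ ($y{\left(V \right)} = 2 + \frac{V - \left(-1 + \frac{V}{2}\right)}{V + 3} = 2 + \frac{1 + \frac{V}{2}}{3 + V}$)
$\left(-41 + 12\right) 136 + y{\left(S \right)} = \left(-41 + 12\right) 136 + \frac{14 + 5 \cdot 13}{2 \left(3 + 13\right)} = \left(-29\right) 136 + \frac{14 + 65}{2 \cdot 16} = -3944 + \frac{1}{2} \cdot \frac{1}{16} \cdot 79 = -3944 + \frac{79}{32} = - \frac{126129}{32}$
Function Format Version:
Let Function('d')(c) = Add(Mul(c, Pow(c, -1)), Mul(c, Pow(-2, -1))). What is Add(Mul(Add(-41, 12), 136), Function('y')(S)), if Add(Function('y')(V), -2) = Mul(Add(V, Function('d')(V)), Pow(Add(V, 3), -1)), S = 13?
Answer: Rational(-126129, 32) ≈ -3941.5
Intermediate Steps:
Function('d')(c) = Add(1, Mul(Rational(-1, 2), c)) (Function('d')(c) = Add(1, Mul(c, Rational(-1, 2))) = Add(1, Mul(Rational(-1, 2), c)))
Function('y')(V) = Add(2, Mul(Pow(Add(3, V), -1), Add(1, Mul(Rational(1, 2), V)))) (Function('y')(V) = Add(2, Mul(Add(V, Add(1, Mul(Rational(-1, 2), V))), Pow(Add(V, 3), -1))) = Add(2, Mul(Add(1, Mul(Rational(1, 2), V)), Pow(Add(3, V), -1))) = Add(2, Mul(Pow(Add(3, V), -1), Add(1, Mul(Rational(1, 2), V)))))
Add(Mul(Add(-41, 12), 136), Function('y')(S)) = Add(Mul(Add(-41, 12), 136), Mul(Rational(1, 2), Pow(Add(3, 13), -1), Add(14, Mul(5, 13)))) = Add(Mul(-29, 136), Mul(Rational(1, 2), Pow(16, -1), Add(14, 65))) = Add(-3944, Mul(Rational(1, 2), Rational(1, 16), 79)) = Add(-3944, Rational(79, 32)) = Rational(-126129, 32)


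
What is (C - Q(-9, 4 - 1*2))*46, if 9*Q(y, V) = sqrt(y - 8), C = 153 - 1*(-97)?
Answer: 11500 - 46*I*sqrt(17)/9 ≈ 11500.0 - 21.074*I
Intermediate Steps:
C = 250 (C = 153 + 97 = 250)
Q(y, V) = sqrt(-8 + y)/9 (Q(y, V) = sqrt(y - 8)/9 = sqrt(-8 + y)/9)
(C - Q(-9, 4 - 1*2))*46 = (250 - sqrt(-8 - 9)/9)*46 = (250 - sqrt(-17)/9)*46 = (250 - I*sqrt(17)/9)*46 = 11500 - 46*I*sqrt(17)/9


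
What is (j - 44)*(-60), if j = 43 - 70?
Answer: 4260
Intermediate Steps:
j = -27
(j - 44)*(-60) = (-27 - 44)*(-60) = -71*(-60) = 4260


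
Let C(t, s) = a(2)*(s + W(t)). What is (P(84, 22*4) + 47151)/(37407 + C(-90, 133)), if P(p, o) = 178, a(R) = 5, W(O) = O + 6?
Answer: 47329/37652 ≈ 1.2570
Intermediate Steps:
W(O) = 6 + O
C(t, s) = 30 + 5*s + 5*t (C(t, s) = 5*(s + (6 + t)) = 5*(6 + s + t) = 30 + 5*s + 5*t)
(P(84, 22*4) + 47151)/(37407 + C(-90, 133)) = (178 + 47151)/(37407 + (30 + 5*133 + 5*(-90))) = 47329/(37407 + (30 + 665 - 450)) = 47329/(37407 + 245) = 47329/37652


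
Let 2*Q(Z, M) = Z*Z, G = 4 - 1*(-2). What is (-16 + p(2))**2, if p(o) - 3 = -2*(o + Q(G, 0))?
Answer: 2809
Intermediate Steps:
G = 6 (G = 4 + 2 = 6)
Q(Z, M) = Z**2/2 (Q(Z, M) = (Z*Z)/2 = Z**2/2)
p(o) = -33 - 2*o (p(o) = 3 - 2*(o + (1/2)*6**2) = 3 - 2*(o + (1/2)*36) = 3 - 2*(o + 18) = 3 - 2*(18 + o) = 3 + (-36 - 2*o) = -33 - 2*o)
(-16 + p(2))**2 = (-16 + (-33 - 2*2))**2 = (-16 + (-33 - 4))**2 = (-16 - 37)**2 = (-53)**2 = 2809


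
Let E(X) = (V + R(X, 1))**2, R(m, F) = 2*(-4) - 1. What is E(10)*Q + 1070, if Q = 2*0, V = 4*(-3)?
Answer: 1070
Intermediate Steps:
V = -12
Q = 0
R(m, F) = -9 (R(m, F) = -8 - 1 = -9)
E(X) = 441 (E(X) = (-12 - 9)**2 = (-21)**2 = 441)
E(10)*Q + 1070 = 441*0 + 1070 = 0 + 1070 = 1070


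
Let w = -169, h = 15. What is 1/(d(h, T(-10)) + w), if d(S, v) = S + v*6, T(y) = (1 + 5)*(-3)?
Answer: -1/262 ≈ -0.0038168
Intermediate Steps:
T(y) = -18 (T(y) = 6*(-3) = -18)
d(S, v) = S + 6*v
1/(d(h, T(-10)) + w) = 1/((15 + 6*(-18)) - 169) = 1/((15 - 108) - 169) = 1/(-93 - 169) = 1/(-262) = -1/262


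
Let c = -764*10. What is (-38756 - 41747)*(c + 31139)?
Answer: -1891739997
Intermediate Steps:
c = -7640
(-38756 - 41747)*(c + 31139) = (-38756 - 41747)*(-7640 + 31139) = -80503*23499 = -1891739997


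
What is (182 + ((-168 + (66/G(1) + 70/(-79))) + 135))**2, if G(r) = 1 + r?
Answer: 204718864/6241 ≈ 32802.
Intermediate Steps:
(182 + ((-168 + (66/G(1) + 70/(-79))) + 135))**2 = (182 + ((-168 + (66/(1 + 1) + 70/(-79))) + 135))**2 = (182 + ((-168 + (66/2 + 70*(-1/79))) + 135))**2 = (182 + ((-168 + (66*(1/2) - 70/79)) + 135))**2 = (182 + ((-168 + (33 - 70/79)) + 135))**2 = (182 + ((-168 + 2537/79) + 135))**2 = (182 + (-10735/79 + 135))**2 = (182 - 70/79)**2 = (14308/79)**2 = 204718864/6241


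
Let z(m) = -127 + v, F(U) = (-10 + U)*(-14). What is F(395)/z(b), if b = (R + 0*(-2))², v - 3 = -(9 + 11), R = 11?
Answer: 2695/72 ≈ 37.431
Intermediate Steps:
v = -17 (v = 3 - (9 + 11) = 3 - 1*20 = 3 - 20 = -17)
F(U) = 140 - 14*U
b = 121 (b = (11 + 0*(-2))² = (11 + 0)² = 11² = 121)
z(m) = -144 (z(m) = -127 - 17 = -144)
F(395)/z(b) = (140 - 14*395)/(-144) = (140 - 5530)*(-1/144) = -5390*(-1/144) = 2695/72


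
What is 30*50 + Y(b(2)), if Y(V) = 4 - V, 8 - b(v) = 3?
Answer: 1499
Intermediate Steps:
b(v) = 5 (b(v) = 8 - 1*3 = 8 - 3 = 5)
30*50 + Y(b(2)) = 30*50 + (4 - 1*5) = 1500 + (4 - 5) = 1500 - 1 = 1499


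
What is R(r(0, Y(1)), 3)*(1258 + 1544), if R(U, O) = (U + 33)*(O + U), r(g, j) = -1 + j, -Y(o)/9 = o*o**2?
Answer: -451122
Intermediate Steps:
Y(o) = -9*o**3 (Y(o) = -9*o*o**2 = -9*o**3)
R(U, O) = (33 + U)*(O + U)
R(r(0, Y(1)), 3)*(1258 + 1544) = ((-1 - 9*1**3)**2 + 33*3 + 33*(-1 - 9*1**3) + 3*(-1 - 9*1**3))*(1258 + 1544) = ((-1 - 9*1)**2 + 99 + 33*(-1 - 9*1) + 3*(-1 - 9*1))*2802 = ((-1 - 9)**2 + 99 + 33*(-1 - 9) + 3*(-1 - 9))*2802 = ((-10)**2 + 99 + 33*(-10) + 3*(-10))*2802 = (100 + 99 - 330 - 30)*2802 = -161*2802 = -451122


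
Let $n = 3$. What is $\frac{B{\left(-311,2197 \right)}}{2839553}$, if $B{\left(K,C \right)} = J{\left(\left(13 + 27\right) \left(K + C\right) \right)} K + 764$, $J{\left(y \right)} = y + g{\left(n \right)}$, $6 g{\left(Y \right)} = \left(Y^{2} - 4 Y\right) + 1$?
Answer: $- \frac{70382917}{8518659} \approx -8.2622$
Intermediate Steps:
$g{\left(Y \right)} = \frac{1}{6} - \frac{2 Y}{3} + \frac{Y^{2}}{6}$ ($g{\left(Y \right)} = \frac{\left(Y^{2} - 4 Y\right) + 1}{6} = \frac{1 + Y^{2} - 4 Y}{6} = \frac{1}{6} - \frac{2 Y}{3} + \frac{Y^{2}}{6}$)
$J{\left(y \right)} = - \frac{1}{3} + y$ ($J{\left(y \right)} = y + \left(\frac{1}{6} - 2 + \frac{3^{2}}{6}\right) = y + \left(\frac{1}{6} - 2 + \frac{1}{6} \cdot 9\right) = y + \left(\frac{1}{6} - 2 + \frac{3}{2}\right) = y - \frac{1}{3} = - \frac{1}{3} + y$)
$B{\left(K,C \right)} = 764 + K \left(- \frac{1}{3} + 40 C + 40 K\right)$ ($B{\left(K,C \right)} = \left(- \frac{1}{3} + \left(13 + 27\right) \left(K + C\right)\right) K + 764 = \left(- \frac{1}{3} + 40 \left(C + K\right)\right) K + 764 = \left(- \frac{1}{3} + \left(40 C + 40 K\right)\right) K + 764 = \left(- \frac{1}{3} + 40 C + 40 K\right) K + 764 = K \left(- \frac{1}{3} + 40 C + 40 K\right) + 764 = 764 + K \left(- \frac{1}{3} + 40 C + 40 K\right)$)
$\frac{B{\left(-311,2197 \right)}}{2839553} = \frac{764 + \frac{1}{3} \left(-311\right) \left(-1 + 120 \cdot 2197 + 120 \left(-311\right)\right)}{2839553} = \left(764 + \frac{1}{3} \left(-311\right) \left(-1 + 263640 - 37320\right)\right) \frac{1}{2839553} = \left(764 + \frac{1}{3} \left(-311\right) 226319\right) \frac{1}{2839553} = \left(764 - \frac{70385209}{3}\right) \frac{1}{2839553} = \left(- \frac{70382917}{3}\right) \frac{1}{2839553} = - \frac{70382917}{8518659}$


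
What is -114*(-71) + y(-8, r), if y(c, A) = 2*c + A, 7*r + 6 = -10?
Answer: 56530/7 ≈ 8075.7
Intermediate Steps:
r = -16/7 (r = -6/7 + (⅐)*(-10) = -6/7 - 10/7 = -16/7 ≈ -2.2857)
y(c, A) = A + 2*c
-114*(-71) + y(-8, r) = -114*(-71) + (-16/7 + 2*(-8)) = 8094 + (-16/7 - 16) = 8094 - 128/7 = 56530/7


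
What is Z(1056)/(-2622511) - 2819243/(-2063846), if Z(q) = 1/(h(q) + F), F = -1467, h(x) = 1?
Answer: 2709716203582866/1983666163872649 ≈ 1.3660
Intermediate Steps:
Z(q) = -1/1466 (Z(q) = 1/(1 - 1467) = 1/(-1466) = -1/1466)
Z(1056)/(-2622511) - 2819243/(-2063846) = -1/1466/(-2622511) - 2819243/(-2063846) = -1/1466*(-1/2622511) - 2819243*(-1/2063846) = 1/3844601126 + 2819243/2063846 = 2709716203582866/1983666163872649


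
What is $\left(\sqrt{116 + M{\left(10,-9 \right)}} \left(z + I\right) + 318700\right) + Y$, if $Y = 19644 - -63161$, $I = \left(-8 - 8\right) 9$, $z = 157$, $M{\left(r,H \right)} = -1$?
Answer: $401505 + 13 \sqrt{115} \approx 4.0164 \cdot 10^{5}$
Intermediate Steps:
$I = -144$ ($I = \left(-16\right) 9 = -144$)
$Y = 82805$ ($Y = 19644 + 63161 = 82805$)
$\left(\sqrt{116 + M{\left(10,-9 \right)}} \left(z + I\right) + 318700\right) + Y = \left(\sqrt{116 - 1} \left(157 - 144\right) + 318700\right) + 82805 = \left(\sqrt{115} \cdot 13 + 318700\right) + 82805 = \left(13 \sqrt{115} + 318700\right) + 82805 = \left(318700 + 13 \sqrt{115}\right) + 82805 = 401505 + 13 \sqrt{115}$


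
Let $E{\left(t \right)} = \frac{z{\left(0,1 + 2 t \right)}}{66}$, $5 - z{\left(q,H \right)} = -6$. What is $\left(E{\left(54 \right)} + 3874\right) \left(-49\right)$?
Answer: $- \frac{1139005}{6} \approx -1.8983 \cdot 10^{5}$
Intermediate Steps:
$z{\left(q,H \right)} = 11$ ($z{\left(q,H \right)} = 5 - -6 = 5 + 6 = 11$)
$E{\left(t \right)} = \frac{1}{6}$ ($E{\left(t \right)} = \frac{11}{66} = 11 \cdot \frac{1}{66} = \frac{1}{6}$)
$\left(E{\left(54 \right)} + 3874\right) \left(-49\right) = \left(\frac{1}{6} + 3874\right) \left(-49\right) = \frac{23245}{6} \left(-49\right) = - \frac{1139005}{6}$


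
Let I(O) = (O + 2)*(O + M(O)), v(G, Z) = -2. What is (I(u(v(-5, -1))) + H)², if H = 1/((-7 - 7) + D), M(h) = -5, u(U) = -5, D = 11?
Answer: 7921/9 ≈ 880.11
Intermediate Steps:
H = -⅓ (H = 1/((-7 - 7) + 11) = 1/(-14 + 11) = 1/(-3) = -⅓ ≈ -0.33333)
I(O) = (-5 + O)*(2 + O) (I(O) = (O + 2)*(O - 5) = (2 + O)*(-5 + O) = (-5 + O)*(2 + O))
(I(u(v(-5, -1))) + H)² = ((-10 + (-5)² - 3*(-5)) - ⅓)² = ((-10 + 25 + 15) - ⅓)² = (30 - ⅓)² = (89/3)² = 7921/9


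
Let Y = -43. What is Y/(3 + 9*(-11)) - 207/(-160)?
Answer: 209/120 ≈ 1.7417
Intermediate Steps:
Y/(3 + 9*(-11)) - 207/(-160) = -43/(3 + 9*(-11)) - 207/(-160) = -43/(3 - 99) - 207*(-1/160) = -43/(-96) + 207/160 = -43*(-1/96) + 207/160 = 43/96 + 207/160 = 209/120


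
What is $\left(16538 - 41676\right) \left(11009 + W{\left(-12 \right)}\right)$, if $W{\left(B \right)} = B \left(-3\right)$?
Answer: $-277649210$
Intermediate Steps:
$W{\left(B \right)} = - 3 B$
$\left(16538 - 41676\right) \left(11009 + W{\left(-12 \right)}\right) = \left(16538 - 41676\right) \left(11009 - -36\right) = - 25138 \left(11009 + 36\right) = \left(-25138\right) 11045 = -277649210$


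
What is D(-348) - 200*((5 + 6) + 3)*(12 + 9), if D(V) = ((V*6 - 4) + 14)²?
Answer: 4259284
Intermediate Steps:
D(V) = (10 + 6*V)² (D(V) = ((6*V - 4) + 14)² = ((-4 + 6*V) + 14)² = (10 + 6*V)²)
D(-348) - 200*((5 + 6) + 3)*(12 + 9) = 4*(5 + 3*(-348))² - 200*((5 + 6) + 3)*(12 + 9) = 4*(5 - 1044)² - 200*(11 + 3)*21 = 4*(-1039)² - 2800*21 = 4*1079521 - 200*294 = 4318084 - 58800 = 4259284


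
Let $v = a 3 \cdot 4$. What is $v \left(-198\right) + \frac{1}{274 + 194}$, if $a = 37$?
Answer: $- \frac{41142815}{468} \approx -87912.0$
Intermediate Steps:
$v = 444$ ($v = 37 \cdot 3 \cdot 4 = 37 \cdot 12 = 444$)
$v \left(-198\right) + \frac{1}{274 + 194} = 444 \left(-198\right) + \frac{1}{274 + 194} = -87912 + \frac{1}{468} = - \frac{41142815}{468}$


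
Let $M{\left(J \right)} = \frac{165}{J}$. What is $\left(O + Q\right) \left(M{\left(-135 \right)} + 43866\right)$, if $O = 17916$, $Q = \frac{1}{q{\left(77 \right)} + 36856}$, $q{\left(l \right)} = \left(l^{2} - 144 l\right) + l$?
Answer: $\frac{224735349007255}{285966} \approx 7.8588 \cdot 10^{8}$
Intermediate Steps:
$q{\left(l \right)} = l^{2} - 143 l$
$Q = \frac{1}{31774}$ ($Q = \frac{1}{77 \left(-143 + 77\right) + 36856} = \frac{1}{77 \left(-66\right) + 36856} = \frac{1}{-5082 + 36856} = \frac{1}{31774} \approx 3.1472 \cdot 10^{-5}$)
$\left(O + Q\right) \left(M{\left(-135 \right)} + 43866\right) = \left(17916 + \frac{1}{31774}\right) \left(\frac{165}{-135} + 43866\right) = \frac{569262985 \left(165 \left(- \frac{1}{135}\right) + 43866\right)}{31774} = \frac{569262985 \left(- \frac{11}{9} + 43866\right)}{31774} = \frac{569262985}{31774} \cdot \frac{394783}{9} = \frac{224735349007255}{285966}$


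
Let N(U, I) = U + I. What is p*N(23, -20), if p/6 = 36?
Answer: 648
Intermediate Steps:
N(U, I) = I + U
p = 216 (p = 6*36 = 216)
p*N(23, -20) = 216*(-20 + 23) = 216*3 = 648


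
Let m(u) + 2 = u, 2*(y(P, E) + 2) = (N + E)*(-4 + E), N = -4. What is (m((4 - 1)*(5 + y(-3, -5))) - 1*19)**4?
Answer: 2300257521/16 ≈ 1.4377e+8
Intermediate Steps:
y(P, E) = -2 + (-4 + E)**2/2 (y(P, E) = -2 + ((-4 + E)*(-4 + E))/2 = -2 + (-4 + E)**2/2)
m(u) = -2 + u
(m((4 - 1)*(5 + y(-3, -5))) - 1*19)**4 = ((-2 + (4 - 1)*(5 + (6 + (1/2)*(-5)**2 - 4*(-5)))) - 1*19)**4 = ((-2 + 3*(5 + (6 + (1/2)*25 + 20))) - 19)**4 = ((-2 + 3*(5 + (6 + 25/2 + 20))) - 19)**4 = ((-2 + 3*(5 + 77/2)) - 19)**4 = ((-2 + 3*(87/2)) - 19)**4 = ((-2 + 261/2) - 19)**4 = (257/2 - 19)**4 = (219/2)**4 = 2300257521/16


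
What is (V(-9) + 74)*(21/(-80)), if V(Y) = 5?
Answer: -1659/80 ≈ -20.737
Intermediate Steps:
(V(-9) + 74)*(21/(-80)) = (5 + 74)*(21/(-80)) = 79*(21*(-1/80)) = 79*(-21/80) = -1659/80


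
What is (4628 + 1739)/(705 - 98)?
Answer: 6367/607 ≈ 10.489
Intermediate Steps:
(4628 + 1739)/(705 - 98) = 6367/607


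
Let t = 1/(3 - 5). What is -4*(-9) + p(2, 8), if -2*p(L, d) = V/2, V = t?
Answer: 289/8 ≈ 36.125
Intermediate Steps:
t = -½ (t = 1/(-2) = -½ ≈ -0.50000)
V = -½ ≈ -0.50000
p(L, d) = ⅛ (p(L, d) = -(-1)/(4*2) = -½*(-¼) = ⅛)
-4*(-9) + p(2, 8) = -4*(-9) + ⅛ = 36 + ⅛ = 289/8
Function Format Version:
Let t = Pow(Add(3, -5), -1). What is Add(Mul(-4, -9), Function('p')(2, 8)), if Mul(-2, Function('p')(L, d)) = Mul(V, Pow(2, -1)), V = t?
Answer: Rational(289, 8) ≈ 36.125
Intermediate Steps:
t = Rational(-1, 2) (t = Pow(-2, -1) = Rational(-1, 2) ≈ -0.50000)
V = Rational(-1, 2) ≈ -0.50000
Function('p')(L, d) = Rational(1, 8) (Function('p')(L, d) = Mul(Rational(-1, 2), Mul(Rational(-1, 2), Pow(2, -1))) = Mul(Rational(-1, 2), Mul(Rational(-1, 2), Rational(1, 2))) = Mul(Rational(-1, 2), Rational(-1, 4)) = Rational(1, 8))
Add(Mul(-4, -9), Function('p')(2, 8)) = Add(Mul(-4, -9), Rational(1, 8)) = Add(36, Rational(1, 8)) = Rational(289, 8)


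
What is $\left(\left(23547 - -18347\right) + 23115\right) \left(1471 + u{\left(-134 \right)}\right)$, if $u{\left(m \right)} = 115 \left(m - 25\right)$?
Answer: $-1093061326$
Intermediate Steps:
$u{\left(m \right)} = -2875 + 115 m$ ($u{\left(m \right)} = 115 \left(-25 + m\right) = -2875 + 115 m$)
$\left(\left(23547 - -18347\right) + 23115\right) \left(1471 + u{\left(-134 \right)}\right) = \left(\left(23547 - -18347\right) + 23115\right) \left(1471 + \left(-2875 + 115 \left(-134\right)\right)\right) = \left(\left(23547 + 18347\right) + 23115\right) \left(1471 - 18285\right) = \left(41894 + 23115\right) \left(1471 - 18285\right) = 65009 \left(-16814\right) = -1093061326$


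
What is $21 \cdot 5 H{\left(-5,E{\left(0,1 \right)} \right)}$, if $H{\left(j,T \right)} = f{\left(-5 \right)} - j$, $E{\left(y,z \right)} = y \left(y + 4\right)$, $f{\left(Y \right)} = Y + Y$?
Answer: $-525$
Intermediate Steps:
$f{\left(Y \right)} = 2 Y$
$E{\left(y,z \right)} = y \left(4 + y\right)$
$H{\left(j,T \right)} = -10 - j$ ($H{\left(j,T \right)} = 2 \left(-5\right) - j = -10 - j$)
$21 \cdot 5 H{\left(-5,E{\left(0,1 \right)} \right)} = 21 \cdot 5 \left(-10 - -5\right) = 105 \left(-10 + 5\right) = 105 \left(-5\right) = -525$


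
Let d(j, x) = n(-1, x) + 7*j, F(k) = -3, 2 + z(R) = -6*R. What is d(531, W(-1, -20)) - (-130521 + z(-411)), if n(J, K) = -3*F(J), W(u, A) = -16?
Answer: 131783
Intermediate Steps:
z(R) = -2 - 6*R
n(J, K) = 9 (n(J, K) = -3*(-3) = 9)
d(j, x) = 9 + 7*j
d(531, W(-1, -20)) - (-130521 + z(-411)) = (9 + 7*531) - (-130521 + (-2 - 6*(-411))) = (9 + 3717) - (-130521 + (-2 + 2466)) = 3726 - (-130521 + 2464) = 3726 - 1*(-128057) = 3726 + 128057 = 131783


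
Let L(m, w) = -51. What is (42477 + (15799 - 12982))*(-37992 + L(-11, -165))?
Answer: -1723119642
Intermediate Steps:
(42477 + (15799 - 12982))*(-37992 + L(-11, -165)) = (42477 + (15799 - 12982))*(-37992 - 51) = (42477 + 2817)*(-38043) = 45294*(-38043) = -1723119642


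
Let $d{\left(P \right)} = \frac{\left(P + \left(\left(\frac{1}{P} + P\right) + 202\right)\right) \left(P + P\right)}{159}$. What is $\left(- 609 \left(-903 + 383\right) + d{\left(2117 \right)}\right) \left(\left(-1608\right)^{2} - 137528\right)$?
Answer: $\frac{169249791651856}{159} \approx 1.0645 \cdot 10^{12}$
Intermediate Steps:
$d{\left(P \right)} = \frac{2 P \left(202 + \frac{1}{P} + 2 P\right)}{159}$ ($d{\left(P \right)} = \left(P + \left(\left(P + \frac{1}{P}\right) + 202\right)\right) 2 P \frac{1}{159} = \left(P + \left(202 + P + \frac{1}{P}\right)\right) 2 P \frac{1}{159} = \left(202 + \frac{1}{P} + 2 P\right) 2 P \frac{1}{159} = 2 P \left(202 + \frac{1}{P} + 2 P\right) \frac{1}{159} = \frac{2 P \left(202 + \frac{1}{P} + 2 P\right)}{159}$)
$\left(- 609 \left(-903 + 383\right) + d{\left(2117 \right)}\right) \left(\left(-1608\right)^{2} - 137528\right) = \left(- 609 \left(-903 + 383\right) + \left(\frac{2}{159} + \frac{4 \cdot 2117^{2}}{159} + \frac{404}{159} \cdot 2117\right)\right) \left(\left(-1608\right)^{2} - 137528\right) = \left(\left(-609\right) \left(-520\right) + \left(\frac{2}{159} + \frac{4}{159} \cdot 4481689 + \frac{855268}{159}\right)\right) \left(2585664 - 137528\right) = \left(316680 + \left(\frac{2}{159} + \frac{17926756}{159} + \frac{855268}{159}\right)\right) 2448136 = \left(316680 + \frac{18782026}{159}\right) 2448136 = \frac{69134146}{159} \cdot 2448136 = \frac{169249791651856}{159}$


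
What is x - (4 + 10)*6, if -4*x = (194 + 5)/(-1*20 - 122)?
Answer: -47513/568 ≈ -83.650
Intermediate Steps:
x = 199/568 (x = -(194 + 5)/(4*(-1*20 - 122)) = -199/(4*(-20 - 122)) = -199/(4*(-142)) = -199*(-1)/(4*142) = -1/4*(-199/142) = 199/568 ≈ 0.35035)
x - (4 + 10)*6 = 199/568 - (4 + 10)*6 = 199/568 - 14*6 = 199/568 - 1*84 = 199/568 - 84 = -47513/568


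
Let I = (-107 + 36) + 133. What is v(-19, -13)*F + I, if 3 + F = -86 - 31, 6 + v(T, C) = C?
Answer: 2342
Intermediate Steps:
v(T, C) = -6 + C
I = 62 (I = -71 + 133 = 62)
F = -120 (F = -3 + (-86 - 31) = -3 - 117 = -120)
v(-19, -13)*F + I = (-6 - 13)*(-120) + 62 = -19*(-120) + 62 = 2280 + 62 = 2342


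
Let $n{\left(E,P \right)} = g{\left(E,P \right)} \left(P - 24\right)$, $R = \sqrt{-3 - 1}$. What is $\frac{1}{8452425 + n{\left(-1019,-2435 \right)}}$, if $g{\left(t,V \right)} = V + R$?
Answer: $\frac{7220045}{104258111697412} + \frac{2459 i}{104258111697412} \approx 6.9252 \cdot 10^{-8} + 2.3586 \cdot 10^{-11} i$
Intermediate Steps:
$R = 2 i$ ($R = \sqrt{-4} = 2 i \approx 2.0 i$)
$g{\left(t,V \right)} = V + 2 i$
$n{\left(E,P \right)} = \left(-24 + P\right) \left(P + 2 i\right)$ ($n{\left(E,P \right)} = \left(P + 2 i\right) \left(P - 24\right) = \left(P + 2 i\right) \left(-24 + P\right) = \left(-24 + P\right) \left(P + 2 i\right)$)
$\frac{1}{8452425 + n{\left(-1019,-2435 \right)}} = \frac{1}{8452425 + \left(-24 - 2435\right) \left(-2435 + 2 i\right)} = \frac{1}{8452425 - 2459 \left(-2435 + 2 i\right)} = \frac{1}{8452425 + \left(5987665 - 4918 i\right)} = \frac{1}{14440090 - 4918 i} = \frac{14440090 + 4918 i}{208516223394824}$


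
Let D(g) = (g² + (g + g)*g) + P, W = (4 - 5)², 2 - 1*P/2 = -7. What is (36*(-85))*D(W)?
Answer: -64260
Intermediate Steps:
P = 18 (P = 4 - 2*(-7) = 4 + 14 = 18)
W = 1 (W = (-1)² = 1)
D(g) = 18 + 3*g² (D(g) = (g² + (g + g)*g) + 18 = (g² + (2*g)*g) + 18 = (g² + 2*g²) + 18 = 3*g² + 18 = 18 + 3*g²)
(36*(-85))*D(W) = (36*(-85))*(18 + 3*1²) = -3060*(18 + 3*1) = -3060*(18 + 3) = -3060*21 = -64260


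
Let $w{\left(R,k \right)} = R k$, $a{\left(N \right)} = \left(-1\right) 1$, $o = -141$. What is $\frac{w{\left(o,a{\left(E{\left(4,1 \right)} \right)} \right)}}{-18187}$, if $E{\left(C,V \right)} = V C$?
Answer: $- \frac{141}{18187} \approx -0.0077528$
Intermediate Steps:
$E{\left(C,V \right)} = C V$
$a{\left(N \right)} = -1$
$\frac{w{\left(o,a{\left(E{\left(4,1 \right)} \right)} \right)}}{-18187} = \frac{\left(-141\right) \left(-1\right)}{-18187} = 141 \left(- \frac{1}{18187}\right) = - \frac{141}{18187}$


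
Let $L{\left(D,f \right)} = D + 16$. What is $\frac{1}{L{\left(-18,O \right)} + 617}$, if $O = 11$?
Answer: $\frac{1}{615} \approx 0.001626$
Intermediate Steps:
$L{\left(D,f \right)} = 16 + D$
$\frac{1}{L{\left(-18,O \right)} + 617} = \frac{1}{\left(16 - 18\right) + 617} = \frac{1}{-2 + 617} = \frac{1}{615}$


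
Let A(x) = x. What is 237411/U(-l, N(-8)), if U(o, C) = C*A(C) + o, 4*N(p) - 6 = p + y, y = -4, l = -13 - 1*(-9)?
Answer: 949644/25 ≈ 37986.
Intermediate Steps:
l = -4 (l = -13 + 9 = -4)
N(p) = ½ + p/4 (N(p) = 3/2 + (p - 4)/4 = 3/2 + (-4 + p)/4 = 3/2 + (-1 + p/4) = ½ + p/4)
U(o, C) = o + C² (U(o, C) = C*C + o = C² + o = o + C²)
237411/U(-l, N(-8)) = 237411/(-1*(-4) + (½ + (¼)*(-8))²) = 237411/(4 + (½ - 2)²) = 237411/(4 + (-3/2)²) = 237411/(4 + 9/4) = 237411/(25/4) = 237411*(4/25) = 949644/25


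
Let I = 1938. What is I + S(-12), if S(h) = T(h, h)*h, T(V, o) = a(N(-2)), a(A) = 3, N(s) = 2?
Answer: 1902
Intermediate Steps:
T(V, o) = 3
S(h) = 3*h
I + S(-12) = 1938 + 3*(-12) = 1938 - 36 = 1902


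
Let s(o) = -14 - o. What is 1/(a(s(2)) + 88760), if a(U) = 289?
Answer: 1/89049 ≈ 1.1230e-5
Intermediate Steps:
1/(a(s(2)) + 88760) = 1/(289 + 88760) = 1/89049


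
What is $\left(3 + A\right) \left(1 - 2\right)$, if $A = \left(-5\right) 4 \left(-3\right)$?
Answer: $-63$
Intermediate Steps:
$A = 60$ ($A = \left(-20\right) \left(-3\right) = 60$)
$\left(3 + A\right) \left(1 - 2\right) = \left(3 + 60\right) \left(1 - 2\right) = 63 \left(-1\right) = -63$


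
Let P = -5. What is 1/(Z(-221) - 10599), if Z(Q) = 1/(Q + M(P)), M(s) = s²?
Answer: -196/2077405 ≈ -9.4348e-5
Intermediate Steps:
Z(Q) = 1/(25 + Q) (Z(Q) = 1/(Q + (-5)²) = 1/(Q + 25) = 1/(25 + Q))
1/(Z(-221) - 10599) = 1/(1/(25 - 221) - 10599) = 1/(1/(-196) - 10599) = 1/(-1/196 - 10599) = 1/(-2077405/196) = -196/2077405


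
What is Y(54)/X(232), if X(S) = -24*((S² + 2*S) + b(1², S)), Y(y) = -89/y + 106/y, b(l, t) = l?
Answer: -17/70358544 ≈ -2.4162e-7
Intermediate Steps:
Y(y) = 17/y
X(S) = -24 - 48*S - 24*S² (X(S) = -24*((S² + 2*S) + 1²) = -24*((S² + 2*S) + 1) = -24*(1 + S² + 2*S) = -24 - 48*S - 24*S²)
Y(54)/X(232) = (17/54)/(-24 - 48*232 - 24*232²) = (17*(1/54))/(-24 - 11136 - 24*53824) = 17/(54*(-24 - 11136 - 1291776)) = (17/54)/(-1302936) = (17/54)*(-1/1302936) = -17/70358544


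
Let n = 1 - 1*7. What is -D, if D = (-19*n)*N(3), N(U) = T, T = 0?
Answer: 0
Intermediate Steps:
N(U) = 0
n = -6 (n = 1 - 7 = -6)
D = 0 (D = -19*(-6)*0 = 114*0 = 0)
-D = -1*0 = 0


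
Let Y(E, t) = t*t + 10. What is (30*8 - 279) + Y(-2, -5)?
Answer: -4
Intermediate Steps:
Y(E, t) = 10 + t² (Y(E, t) = t² + 10 = 10 + t²)
(30*8 - 279) + Y(-2, -5) = (30*8 - 279) + (10 + (-5)²) = (240 - 279) + (10 + 25) = -39 + 35 = -4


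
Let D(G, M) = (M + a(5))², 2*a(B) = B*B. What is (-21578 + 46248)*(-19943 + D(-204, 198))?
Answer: 1202280115/2 ≈ 6.0114e+8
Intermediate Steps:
a(B) = B²/2 (a(B) = (B*B)/2 = B²/2)
D(G, M) = (25/2 + M)² (D(G, M) = (M + (½)*5²)² = (M + (½)*25)² = (M + 25/2)² = (25/2 + M)²)
(-21578 + 46248)*(-19943 + D(-204, 198)) = (-21578 + 46248)*(-19943 + (25 + 2*198)²/4) = 24670*(-19943 + (25 + 396)²/4) = 24670*(-19943 + (¼)*421²) = 24670*(-19943 + (¼)*177241) = 24670*(-19943 + 177241/4) = 24670*(97469/4) = 1202280115/2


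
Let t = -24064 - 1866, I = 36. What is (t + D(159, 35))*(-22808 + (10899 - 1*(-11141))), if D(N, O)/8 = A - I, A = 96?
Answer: 19545600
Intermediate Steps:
D(N, O) = 480 (D(N, O) = 8*(96 - 1*36) = 8*(96 - 36) = 8*60 = 480)
t = -25930
(t + D(159, 35))*(-22808 + (10899 - 1*(-11141))) = (-25930 + 480)*(-22808 + (10899 - 1*(-11141))) = -25450*(-22808 + (10899 + 11141)) = -25450*(-22808 + 22040) = -25450*(-768) = 19545600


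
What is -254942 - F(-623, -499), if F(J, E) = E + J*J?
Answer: -642572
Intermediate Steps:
F(J, E) = E + J²
-254942 - F(-623, -499) = -254942 - (-499 + (-623)²) = -254942 - (-499 + 388129) = -254942 - 1*387630 = -254942 - 387630 = -642572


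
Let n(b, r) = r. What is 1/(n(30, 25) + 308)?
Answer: 1/333 ≈ 0.0030030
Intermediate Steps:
1/(n(30, 25) + 308) = 1/(25 + 308) = 1/333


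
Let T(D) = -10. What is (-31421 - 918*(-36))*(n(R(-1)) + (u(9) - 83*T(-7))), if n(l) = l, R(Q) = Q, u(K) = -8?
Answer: 1335767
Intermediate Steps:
(-31421 - 918*(-36))*(n(R(-1)) + (u(9) - 83*T(-7))) = (-31421 - 918*(-36))*(-1 + (-8 - 83*(-10))) = (-31421 + 33048)*(-1 + (-8 + 830)) = 1627*(-1 + 822) = 1627*821 = 1335767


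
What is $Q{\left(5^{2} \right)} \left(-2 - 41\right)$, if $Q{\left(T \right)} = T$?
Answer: $-1075$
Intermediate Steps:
$Q{\left(5^{2} \right)} \left(-2 - 41\right) = 5^{2} \left(-2 - 41\right) = 25 \left(-43\right) = -1075$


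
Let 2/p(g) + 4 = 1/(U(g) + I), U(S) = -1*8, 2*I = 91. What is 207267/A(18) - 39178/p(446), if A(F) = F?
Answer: 4467423/50 ≈ 89349.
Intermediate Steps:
I = 91/2 (I = (½)*91 = 91/2 ≈ 45.500)
U(S) = -8
p(g) = -75/149 (p(g) = 2/(-4 + 1/(-8 + 91/2)) = 2/(-4 + 1/(75/2)) = 2/(-4 + 2/75) = 2/(-298/75) = 2*(-75/298) = -75/149)
207267/A(18) - 39178/p(446) = 207267/18 - 39178/(-75/149) = 207267*(1/18) - 39178*(-149/75) = 69089/6 + 5837522/75 = 4467423/50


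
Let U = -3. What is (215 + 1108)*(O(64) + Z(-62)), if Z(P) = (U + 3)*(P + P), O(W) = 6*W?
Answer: 508032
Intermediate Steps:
Z(P) = 0 (Z(P) = (-3 + 3)*(P + P) = 0*(2*P) = 0)
(215 + 1108)*(O(64) + Z(-62)) = (215 + 1108)*(6*64 + 0) = 1323*(384 + 0) = 1323*384 = 508032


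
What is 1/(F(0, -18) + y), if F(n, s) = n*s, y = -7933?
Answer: -1/7933 ≈ -0.00012606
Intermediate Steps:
1/(F(0, -18) + y) = 1/(0*(-18) - 7933) = 1/(0 - 7933) = 1/(-7933) = -1/7933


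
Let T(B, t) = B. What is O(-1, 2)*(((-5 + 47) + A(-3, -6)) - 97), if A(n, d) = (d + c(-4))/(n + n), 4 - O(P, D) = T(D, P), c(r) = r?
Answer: -320/3 ≈ -106.67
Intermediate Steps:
O(P, D) = 4 - D
A(n, d) = (-4 + d)/(2*n) (A(n, d) = (d - 4)/(n + n) = (-4 + d)/((2*n)) = (-4 + d)*(1/(2*n)) = (-4 + d)/(2*n))
O(-1, 2)*(((-5 + 47) + A(-3, -6)) - 97) = (4 - 1*2)*(((-5 + 47) + (1/2)*(-4 - 6)/(-3)) - 97) = (4 - 2)*((42 + (1/2)*(-1/3)*(-10)) - 97) = 2*((42 + 5/3) - 97) = 2*(131/3 - 97) = 2*(-160/3) = -320/3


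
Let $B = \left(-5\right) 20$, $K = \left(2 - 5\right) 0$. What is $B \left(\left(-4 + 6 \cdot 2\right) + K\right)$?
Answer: $-800$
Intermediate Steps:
$K = 0$ ($K = \left(-3\right) 0 = 0$)
$B = -100$
$B \left(\left(-4 + 6 \cdot 2\right) + K\right) = - 100 \left(\left(-4 + 6 \cdot 2\right) + 0\right) = - 100 \left(\left(-4 + 12\right) + 0\right) = - 100 \left(8 + 0\right) = \left(-100\right) 8 = -800$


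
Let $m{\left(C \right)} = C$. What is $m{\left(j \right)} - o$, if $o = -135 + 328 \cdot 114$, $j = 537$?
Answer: $-36720$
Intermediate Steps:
$o = 37257$ ($o = -135 + 37392 = 37257$)
$m{\left(j \right)} - o = 537 - 37257 = -36720$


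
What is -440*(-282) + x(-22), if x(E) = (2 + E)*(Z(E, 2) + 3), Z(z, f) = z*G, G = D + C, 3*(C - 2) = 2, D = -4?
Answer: 370300/3 ≈ 1.2343e+5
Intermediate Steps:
C = 8/3 (C = 2 + (1/3)*2 = 2 + 2/3 = 8/3 ≈ 2.6667)
G = -4/3 (G = -4 + 8/3 = -4/3 ≈ -1.3333)
Z(z, f) = -4*z/3 (Z(z, f) = z*(-4/3) = -4*z/3)
x(E) = (2 + E)*(3 - 4*E/3) (x(E) = (2 + E)*(-4*E/3 + 3) = (2 + E)*(3 - 4*E/3))
-440*(-282) + x(-22) = -440*(-282) + (6 - 4/3*(-22)**2 + (1/3)*(-22)) = 124080 + (6 - 4/3*484 - 22/3) = 124080 + (6 - 1936/3 - 22/3) = 124080 - 1940/3 = 370300/3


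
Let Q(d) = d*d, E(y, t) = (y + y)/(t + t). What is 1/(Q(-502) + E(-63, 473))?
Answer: 473/119197829 ≈ 3.9682e-6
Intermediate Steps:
E(y, t) = y/t (E(y, t) = (2*y)/((2*t)) = (2*y)*(1/(2*t)) = y/t)
Q(d) = d²
1/(Q(-502) + E(-63, 473)) = 1/((-502)² - 63/473) = 1/(252004 - 63*1/473) = 1/(252004 - 63/473) = 1/(119197829/473) = 473/119197829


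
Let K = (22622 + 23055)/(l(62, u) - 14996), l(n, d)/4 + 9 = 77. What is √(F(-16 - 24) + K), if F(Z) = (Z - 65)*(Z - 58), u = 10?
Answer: √61948891747/2454 ≈ 101.42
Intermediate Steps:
l(n, d) = 272 (l(n, d) = -36 + 4*77 = -36 + 308 = 272)
K = -45677/14724 (K = (22622 + 23055)/(272 - 14996) = 45677/(-14724) = 45677*(-1/14724) = -45677/14724 ≈ -3.1022)
F(Z) = (-65 + Z)*(-58 + Z)
√(F(-16 - 24) + K) = √((3770 + (-16 - 24)² - 123*(-16 - 24)) - 45677/14724) = √((3770 + (-40)² - 123*(-40)) - 45677/14724) = √((3770 + 1600 + 4920) - 45677/14724) = √(10290 - 45677/14724) = √(151464283/14724) = √61948891747/2454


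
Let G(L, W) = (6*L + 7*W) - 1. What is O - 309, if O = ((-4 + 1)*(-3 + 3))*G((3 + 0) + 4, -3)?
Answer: -309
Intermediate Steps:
G(L, W) = -1 + 6*L + 7*W
O = 0 (O = ((-4 + 1)*(-3 + 3))*(-1 + 6*((3 + 0) + 4) + 7*(-3)) = (-3*0)*(-1 + 6*(3 + 4) - 21) = 0*(-1 + 6*7 - 21) = 0*(-1 + 42 - 21) = 0*20 = 0)
O - 309 = 0 - 309 = -309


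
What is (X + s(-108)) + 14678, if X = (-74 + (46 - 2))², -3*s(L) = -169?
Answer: 46903/3 ≈ 15634.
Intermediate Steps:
s(L) = 169/3 (s(L) = -⅓*(-169) = 169/3)
X = 900 (X = (-74 + 44)² = (-30)² = 900)
(X + s(-108)) + 14678 = (900 + 169/3) + 14678 = 2869/3 + 14678 = 46903/3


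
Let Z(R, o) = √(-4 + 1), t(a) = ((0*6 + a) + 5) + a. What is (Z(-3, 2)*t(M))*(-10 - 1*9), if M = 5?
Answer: -285*I*√3 ≈ -493.63*I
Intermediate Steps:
t(a) = 5 + 2*a (t(a) = ((0 + a) + 5) + a = (a + 5) + a = (5 + a) + a = 5 + 2*a)
Z(R, o) = I*√3 (Z(R, o) = √(-3) = I*√3)
(Z(-3, 2)*t(M))*(-10 - 1*9) = ((I*√3)*(5 + 2*5))*(-10 - 1*9) = ((I*√3)*(5 + 10))*(-10 - 9) = ((I*√3)*15)*(-19) = (15*I*√3)*(-19) = -285*I*√3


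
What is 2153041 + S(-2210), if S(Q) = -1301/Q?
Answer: 4758221911/2210 ≈ 2.1530e+6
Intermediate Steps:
2153041 + S(-2210) = 2153041 - 1301/(-2210) = 2153041 - 1301*(-1/2210) = 2153041 + 1301/2210 = 4758221911/2210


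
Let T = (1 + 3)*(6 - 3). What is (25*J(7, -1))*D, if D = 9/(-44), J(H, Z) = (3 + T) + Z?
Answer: -1575/22 ≈ -71.591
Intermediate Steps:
T = 12 (T = 4*3 = 12)
J(H, Z) = 15 + Z (J(H, Z) = (3 + 12) + Z = 15 + Z)
D = -9/44 (D = 9*(-1/44) = -9/44 ≈ -0.20455)
(25*J(7, -1))*D = (25*(15 - 1))*(-9/44) = (25*14)*(-9/44) = 350*(-9/44) = -1575/22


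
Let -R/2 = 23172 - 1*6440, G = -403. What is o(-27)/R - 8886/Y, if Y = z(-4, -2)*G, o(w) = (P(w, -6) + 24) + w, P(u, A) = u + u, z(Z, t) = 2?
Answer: 148703523/13485992 ≈ 11.027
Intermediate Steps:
P(u, A) = 2*u
o(w) = 24 + 3*w (o(w) = (2*w + 24) + w = (24 + 2*w) + w = 24 + 3*w)
Y = -806 (Y = 2*(-403) = -806)
R = -33464 (R = -2*(23172 - 1*6440) = -2*(23172 - 6440) = -2*16732 = -33464)
o(-27)/R - 8886/Y = (24 + 3*(-27))/(-33464) - 8886/(-806) = (24 - 81)*(-1/33464) - 8886*(-1/806) = -57*(-1/33464) + 4443/403 = 57/33464 + 4443/403 = 148703523/13485992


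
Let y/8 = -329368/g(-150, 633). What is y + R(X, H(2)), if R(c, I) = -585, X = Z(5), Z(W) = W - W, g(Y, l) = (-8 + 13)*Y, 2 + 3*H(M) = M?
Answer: 1098097/375 ≈ 2928.3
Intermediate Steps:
H(M) = -⅔ + M/3
g(Y, l) = 5*Y
Z(W) = 0
X = 0
y = 1317472/375 (y = 8*(-329368/(5*(-150))) = 8*(-329368/(-750)) = 8*(-329368*(-1/750)) = 8*(164684/375) = 1317472/375 ≈ 3513.3)
y + R(X, H(2)) = 1317472/375 - 585 = 1098097/375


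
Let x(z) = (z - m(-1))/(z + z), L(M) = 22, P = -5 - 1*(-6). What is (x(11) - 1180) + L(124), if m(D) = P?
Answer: -12733/11 ≈ -1157.5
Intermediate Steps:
P = 1 (P = -5 + 6 = 1)
m(D) = 1
x(z) = (-1 + z)/(2*z) (x(z) = (z - 1*1)/(z + z) = (z - 1)/((2*z)) = (-1 + z)*(1/(2*z)) = (-1 + z)/(2*z))
(x(11) - 1180) + L(124) = ((½)*(-1 + 11)/11 - 1180) + 22 = ((½)*(1/11)*10 - 1180) + 22 = (5/11 - 1180) + 22 = -12975/11 + 22 = -12733/11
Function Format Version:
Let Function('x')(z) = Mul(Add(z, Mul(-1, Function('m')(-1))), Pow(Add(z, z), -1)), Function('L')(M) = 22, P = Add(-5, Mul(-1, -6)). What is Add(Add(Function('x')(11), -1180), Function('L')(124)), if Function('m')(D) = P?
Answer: Rational(-12733, 11) ≈ -1157.5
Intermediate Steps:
P = 1 (P = Add(-5, 6) = 1)
Function('m')(D) = 1
Function('x')(z) = Mul(Rational(1, 2), Pow(z, -1), Add(-1, z)) (Function('x')(z) = Mul(Add(z, Mul(-1, 1)), Pow(Add(z, z), -1)) = Mul(Add(z, -1), Pow(Mul(2, z), -1)) = Mul(Add(-1, z), Mul(Rational(1, 2), Pow(z, -1))) = Mul(Rational(1, 2), Pow(z, -1), Add(-1, z)))
Add(Add(Function('x')(11), -1180), Function('L')(124)) = Add(Add(Mul(Rational(1, 2), Pow(11, -1), Add(-1, 11)), -1180), 22) = Add(Add(Mul(Rational(1, 2), Rational(1, 11), 10), -1180), 22) = Add(Add(Rational(5, 11), -1180), 22) = Add(Rational(-12975, 11), 22) = Rational(-12733, 11)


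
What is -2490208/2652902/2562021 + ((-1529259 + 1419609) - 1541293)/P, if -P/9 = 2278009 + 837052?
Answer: 89055905610116239/1512315530862361533 ≈ 0.058887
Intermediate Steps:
P = -28035549 (P = -9*(2278009 + 837052) = -9*3115061 = -28035549)
-2490208/2652902/2562021 + ((-1529259 + 1419609) - 1541293)/P = -2490208/2652902/2562021 + ((-1529259 + 1419609) - 1541293)/(-28035549) = -2490208*1/2652902*(1/2562021) + (-109650 - 1541293)*(-1/28035549) = -177872/189493*1/2562021 - 1650943*(-1/28035549) = -177872/485485045353 + 1650943/28035549 = 89055905610116239/1512315530862361533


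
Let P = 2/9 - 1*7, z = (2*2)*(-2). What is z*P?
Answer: 488/9 ≈ 54.222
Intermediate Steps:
z = -8 (z = 4*(-2) = -8)
P = -61/9 (P = 2*(⅑) - 7 = 2/9 - 7 = -61/9 ≈ -6.7778)
z*P = -8*(-61/9) = 488/9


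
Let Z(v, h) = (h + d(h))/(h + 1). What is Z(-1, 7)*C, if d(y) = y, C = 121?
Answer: 847/4 ≈ 211.75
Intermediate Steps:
Z(v, h) = 2*h/(1 + h) (Z(v, h) = (h + h)/(h + 1) = (2*h)/(1 + h) = 2*h/(1 + h))
Z(-1, 7)*C = (2*7/(1 + 7))*121 = (2*7/8)*121 = (2*7*(1/8))*121 = (7/4)*121 = 847/4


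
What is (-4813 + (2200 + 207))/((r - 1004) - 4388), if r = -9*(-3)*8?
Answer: 1203/2588 ≈ 0.46484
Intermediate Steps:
r = 216 (r = 27*8 = 216)
(-4813 + (2200 + 207))/((r - 1004) - 4388) = (-4813 + (2200 + 207))/((216 - 1004) - 4388) = (-4813 + 2407)/(-788 - 4388) = -2406/(-5176) = -2406*(-1/5176) = 1203/2588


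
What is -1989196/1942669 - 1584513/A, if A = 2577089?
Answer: -8204519415641/5006430910541 ≈ -1.6388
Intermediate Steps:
-1989196/1942669 - 1584513/A = -1989196/1942669 - 1584513/2577089 = -8204519415641/5006430910541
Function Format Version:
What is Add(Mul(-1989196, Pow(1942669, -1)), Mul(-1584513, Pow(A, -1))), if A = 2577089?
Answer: Rational(-8204519415641, 5006430910541) ≈ -1.6388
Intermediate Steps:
Add(Mul(-1989196, Pow(1942669, -1)), Mul(-1584513, Pow(A, -1))) = Add(Mul(-1989196, Pow(1942669, -1)), Mul(-1584513, Pow(2577089, -1))) = Add(Mul(-1989196, Rational(1, 1942669)), Mul(-1584513, Rational(1, 2577089))) = Add(Rational(-1989196, 1942669), Rational(-1584513, 2577089)) = Rational(-8204519415641, 5006430910541)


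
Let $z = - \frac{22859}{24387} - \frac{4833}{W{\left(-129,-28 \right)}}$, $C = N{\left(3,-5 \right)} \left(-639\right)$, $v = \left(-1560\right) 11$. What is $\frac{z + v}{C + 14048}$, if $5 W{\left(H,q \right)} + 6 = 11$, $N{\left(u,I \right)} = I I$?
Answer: $\frac{536366150}{46993749} \approx 11.414$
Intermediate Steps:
$N{\left(u,I \right)} = I^{2}$
$W{\left(H,q \right)} = 1$ ($W{\left(H,q \right)} = - \frac{6}{5} + \frac{1}{5} \cdot 11 = - \frac{6}{5} + \frac{11}{5} = 1$)
$v = -17160$
$C = -15975$ ($C = \left(-5\right)^{2} \left(-639\right) = 25 \left(-639\right) = -15975$)
$z = - \frac{117885230}{24387}$ ($z = - \frac{22859}{24387} - \frac{4833}{1} = \left(-22859\right) \frac{1}{24387} - 4833 = - \frac{22859}{24387} - 4833 = - \frac{117885230}{24387} \approx -4833.9$)
$\frac{z + v}{C + 14048} = \frac{- \frac{117885230}{24387} - 17160}{-15975 + 14048} = - \frac{536366150}{24387 \left(-1927\right)} = \left(- \frac{536366150}{24387}\right) \left(- \frac{1}{1927}\right) = \frac{536366150}{46993749}$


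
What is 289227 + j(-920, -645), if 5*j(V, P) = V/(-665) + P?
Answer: 192250354/665 ≈ 2.8910e+5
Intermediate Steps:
j(V, P) = -V/3325 + P/5 (j(V, P) = (V/(-665) + P)/5 = (V*(-1/665) + P)/5 = (-V/665 + P)/5 = (P - V/665)/5 = -V/3325 + P/5)
289227 + j(-920, -645) = 289227 + (-1/3325*(-920) + (⅕)*(-645)) = 289227 + (184/665 - 129) = 289227 - 85601/665 = 192250354/665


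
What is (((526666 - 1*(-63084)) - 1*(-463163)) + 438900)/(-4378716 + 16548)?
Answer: -497271/1454056 ≈ -0.34199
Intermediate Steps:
(((526666 - 1*(-63084)) - 1*(-463163)) + 438900)/(-4378716 + 16548) = (((526666 + 63084) + 463163) + 438900)/(-4362168) = ((589750 + 463163) + 438900)*(-1/4362168) = (1052913 + 438900)*(-1/4362168) = 1491813*(-1/4362168) = -497271/1454056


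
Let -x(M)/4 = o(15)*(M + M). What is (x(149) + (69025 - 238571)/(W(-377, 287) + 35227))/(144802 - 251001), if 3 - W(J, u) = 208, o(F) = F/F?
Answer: 1612145/143050053 ≈ 0.011270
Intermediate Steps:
o(F) = 1
x(M) = -8*M (x(M) = -4*(M + M) = -4*2*M = -8*M)
W(J, u) = -205 (W(J, u) = 3 - 1*208 = 3 - 208 = -205)
(x(149) + (69025 - 238571)/(W(-377, 287) + 35227))/(144802 - 251001) = (-8*149 + (69025 - 238571)/(-205 + 35227))/(144802 - 251001) = (-1192 - 169546/35022)/(-106199) = (-1192 - 169546*1/35022)*(-1/106199) = (-1192 - 6521/1347)*(-1/106199) = -1612145/1347*(-1/106199) = 1612145/143050053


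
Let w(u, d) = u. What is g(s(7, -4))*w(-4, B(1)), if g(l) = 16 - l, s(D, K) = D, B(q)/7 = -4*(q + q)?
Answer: -36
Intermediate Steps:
B(q) = -56*q (B(q) = 7*(-4*(q + q)) = 7*(-8*q) = -56*q)
g(s(7, -4))*w(-4, B(1)) = (16 - 1*7)*(-4) = (16 - 7)*(-4) = 9*(-4) = -36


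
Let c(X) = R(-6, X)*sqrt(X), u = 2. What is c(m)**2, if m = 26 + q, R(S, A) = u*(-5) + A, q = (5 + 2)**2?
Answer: 316875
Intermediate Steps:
q = 49 (q = 7**2 = 49)
R(S, A) = -10 + A (R(S, A) = 2*(-5) + A = -10 + A)
m = 75 (m = 26 + 49 = 75)
c(X) = sqrt(X)*(-10 + X) (c(X) = (-10 + X)*sqrt(X) = sqrt(X)*(-10 + X))
c(m)**2 = (sqrt(75)*(-10 + 75))**2 = ((5*sqrt(3))*65)**2 = (325*sqrt(3))**2 = 316875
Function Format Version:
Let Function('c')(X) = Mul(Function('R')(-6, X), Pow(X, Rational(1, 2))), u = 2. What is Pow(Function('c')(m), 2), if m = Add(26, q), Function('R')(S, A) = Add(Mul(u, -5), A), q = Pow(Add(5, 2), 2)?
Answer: 316875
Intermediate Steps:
q = 49 (q = Pow(7, 2) = 49)
Function('R')(S, A) = Add(-10, A) (Function('R')(S, A) = Add(Mul(2, -5), A) = Add(-10, A))
m = 75 (m = Add(26, 49) = 75)
Function('c')(X) = Mul(Pow(X, Rational(1, 2)), Add(-10, X)) (Function('c')(X) = Mul(Add(-10, X), Pow(X, Rational(1, 2))) = Mul(Pow(X, Rational(1, 2)), Add(-10, X)))
Pow(Function('c')(m), 2) = Pow(Mul(Pow(75, Rational(1, 2)), Add(-10, 75)), 2) = Pow(Mul(Mul(5, Pow(3, Rational(1, 2))), 65), 2) = Pow(Mul(325, Pow(3, Rational(1, 2))), 2) = 316875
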